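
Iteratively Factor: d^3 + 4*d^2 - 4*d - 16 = (d - 2)*(d^2 + 6*d + 8) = (d - 2)*(d + 4)*(d + 2)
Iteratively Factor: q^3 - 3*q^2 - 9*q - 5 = (q + 1)*(q^2 - 4*q - 5) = (q - 5)*(q + 1)*(q + 1)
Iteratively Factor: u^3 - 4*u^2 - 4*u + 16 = (u - 4)*(u^2 - 4) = (u - 4)*(u + 2)*(u - 2)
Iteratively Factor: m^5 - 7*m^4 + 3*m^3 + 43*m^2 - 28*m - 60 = (m - 2)*(m^4 - 5*m^3 - 7*m^2 + 29*m + 30) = (m - 5)*(m - 2)*(m^3 - 7*m - 6) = (m - 5)*(m - 3)*(m - 2)*(m^2 + 3*m + 2) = (m - 5)*(m - 3)*(m - 2)*(m + 1)*(m + 2)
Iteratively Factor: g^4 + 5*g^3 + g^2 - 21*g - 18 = (g - 2)*(g^3 + 7*g^2 + 15*g + 9) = (g - 2)*(g + 3)*(g^2 + 4*g + 3) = (g - 2)*(g + 1)*(g + 3)*(g + 3)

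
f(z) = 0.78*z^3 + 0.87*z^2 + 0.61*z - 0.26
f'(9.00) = 205.81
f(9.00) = 644.32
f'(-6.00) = 74.41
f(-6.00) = -141.08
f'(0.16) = 0.95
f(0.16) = -0.14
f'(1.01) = 4.75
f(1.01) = 2.05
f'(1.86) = 11.94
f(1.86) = 8.90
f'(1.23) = 6.29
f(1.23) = 3.26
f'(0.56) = 2.32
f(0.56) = 0.49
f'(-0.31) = 0.30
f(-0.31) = -0.39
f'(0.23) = 1.13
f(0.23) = -0.06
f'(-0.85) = 0.82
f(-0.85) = -0.63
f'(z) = 2.34*z^2 + 1.74*z + 0.61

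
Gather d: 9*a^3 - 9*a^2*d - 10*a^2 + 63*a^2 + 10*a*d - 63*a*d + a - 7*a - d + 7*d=9*a^3 + 53*a^2 - 6*a + d*(-9*a^2 - 53*a + 6)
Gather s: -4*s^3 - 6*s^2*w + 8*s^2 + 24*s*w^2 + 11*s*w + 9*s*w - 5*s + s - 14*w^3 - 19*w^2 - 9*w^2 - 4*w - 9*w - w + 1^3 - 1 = -4*s^3 + s^2*(8 - 6*w) + s*(24*w^2 + 20*w - 4) - 14*w^3 - 28*w^2 - 14*w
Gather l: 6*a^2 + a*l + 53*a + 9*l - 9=6*a^2 + 53*a + l*(a + 9) - 9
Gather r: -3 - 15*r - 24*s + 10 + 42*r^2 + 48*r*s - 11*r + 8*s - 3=42*r^2 + r*(48*s - 26) - 16*s + 4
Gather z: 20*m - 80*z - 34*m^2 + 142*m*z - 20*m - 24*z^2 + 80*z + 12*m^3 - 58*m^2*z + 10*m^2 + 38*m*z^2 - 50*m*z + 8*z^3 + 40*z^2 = 12*m^3 - 24*m^2 + 8*z^3 + z^2*(38*m + 16) + z*(-58*m^2 + 92*m)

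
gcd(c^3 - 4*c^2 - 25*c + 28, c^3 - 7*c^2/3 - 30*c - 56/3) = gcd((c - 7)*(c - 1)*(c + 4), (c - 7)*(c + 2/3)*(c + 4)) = c^2 - 3*c - 28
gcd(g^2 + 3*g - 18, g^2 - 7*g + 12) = g - 3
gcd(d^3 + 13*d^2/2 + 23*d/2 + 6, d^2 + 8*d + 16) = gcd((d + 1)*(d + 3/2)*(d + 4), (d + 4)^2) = d + 4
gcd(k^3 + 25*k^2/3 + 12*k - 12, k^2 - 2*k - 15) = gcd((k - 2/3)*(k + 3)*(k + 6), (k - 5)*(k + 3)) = k + 3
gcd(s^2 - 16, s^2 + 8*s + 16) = s + 4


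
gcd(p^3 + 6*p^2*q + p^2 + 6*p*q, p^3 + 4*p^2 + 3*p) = p^2 + p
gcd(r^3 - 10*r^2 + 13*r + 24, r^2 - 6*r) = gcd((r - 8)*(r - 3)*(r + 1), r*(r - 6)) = 1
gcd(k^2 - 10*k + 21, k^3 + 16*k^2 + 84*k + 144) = 1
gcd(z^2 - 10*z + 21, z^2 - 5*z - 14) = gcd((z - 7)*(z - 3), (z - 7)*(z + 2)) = z - 7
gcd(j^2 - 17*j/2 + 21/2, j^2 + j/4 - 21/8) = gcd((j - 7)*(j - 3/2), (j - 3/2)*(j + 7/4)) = j - 3/2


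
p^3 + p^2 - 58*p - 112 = (p - 8)*(p + 2)*(p + 7)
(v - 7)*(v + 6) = v^2 - v - 42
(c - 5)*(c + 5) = c^2 - 25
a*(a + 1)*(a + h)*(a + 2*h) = a^4 + 3*a^3*h + a^3 + 2*a^2*h^2 + 3*a^2*h + 2*a*h^2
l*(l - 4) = l^2 - 4*l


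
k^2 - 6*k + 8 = (k - 4)*(k - 2)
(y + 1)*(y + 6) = y^2 + 7*y + 6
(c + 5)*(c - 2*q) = c^2 - 2*c*q + 5*c - 10*q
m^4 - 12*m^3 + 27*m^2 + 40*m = m*(m - 8)*(m - 5)*(m + 1)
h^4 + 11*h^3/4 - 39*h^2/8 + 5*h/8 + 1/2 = (h - 1)*(h - 1/2)*(h + 1/4)*(h + 4)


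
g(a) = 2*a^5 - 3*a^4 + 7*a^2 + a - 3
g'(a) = 10*a^4 - 12*a^3 + 14*a + 1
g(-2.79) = -471.18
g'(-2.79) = 828.47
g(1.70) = 22.27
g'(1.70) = 49.36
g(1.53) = 15.25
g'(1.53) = 34.24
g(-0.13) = -3.01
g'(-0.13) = -0.79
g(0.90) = 2.78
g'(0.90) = 11.41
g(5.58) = 8131.45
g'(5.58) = 7688.98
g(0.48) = -1.02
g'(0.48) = 6.92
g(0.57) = -0.35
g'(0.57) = 7.81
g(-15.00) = -1669068.00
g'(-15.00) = 546541.00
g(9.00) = 98988.00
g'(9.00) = 56989.00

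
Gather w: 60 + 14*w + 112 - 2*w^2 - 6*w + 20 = -2*w^2 + 8*w + 192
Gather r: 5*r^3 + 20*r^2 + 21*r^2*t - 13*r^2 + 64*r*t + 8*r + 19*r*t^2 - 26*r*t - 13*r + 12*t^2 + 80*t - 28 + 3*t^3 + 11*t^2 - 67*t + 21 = 5*r^3 + r^2*(21*t + 7) + r*(19*t^2 + 38*t - 5) + 3*t^3 + 23*t^2 + 13*t - 7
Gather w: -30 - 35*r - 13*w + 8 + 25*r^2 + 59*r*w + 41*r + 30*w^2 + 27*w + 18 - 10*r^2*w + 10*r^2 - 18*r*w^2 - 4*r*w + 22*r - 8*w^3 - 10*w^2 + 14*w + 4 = 35*r^2 + 28*r - 8*w^3 + w^2*(20 - 18*r) + w*(-10*r^2 + 55*r + 28)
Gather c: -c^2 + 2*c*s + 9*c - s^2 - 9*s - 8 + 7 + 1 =-c^2 + c*(2*s + 9) - s^2 - 9*s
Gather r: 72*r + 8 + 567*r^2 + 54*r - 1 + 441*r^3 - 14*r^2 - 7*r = 441*r^3 + 553*r^2 + 119*r + 7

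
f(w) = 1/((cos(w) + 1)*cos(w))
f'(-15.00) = 10.13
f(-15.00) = -5.48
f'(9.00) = -51.68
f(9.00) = -12.35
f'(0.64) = 0.74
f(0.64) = 0.69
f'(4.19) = -0.03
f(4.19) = -4.00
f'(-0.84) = -1.40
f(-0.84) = 0.90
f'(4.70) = -6514.02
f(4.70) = -81.73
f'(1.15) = 5.01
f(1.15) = 1.74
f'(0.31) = 0.26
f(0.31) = 0.54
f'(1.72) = 43.39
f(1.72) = -7.90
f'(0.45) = 0.42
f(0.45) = 0.58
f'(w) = sin(w)/((cos(w) + 1)*cos(w)^2) + sin(w)/((cos(w) + 1)^2*cos(w)) = (sin(w)/cos(w)^2 + 2*tan(w))/(cos(w) + 1)^2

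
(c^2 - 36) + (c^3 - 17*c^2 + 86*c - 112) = c^3 - 16*c^2 + 86*c - 148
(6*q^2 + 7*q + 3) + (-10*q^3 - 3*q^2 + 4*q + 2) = -10*q^3 + 3*q^2 + 11*q + 5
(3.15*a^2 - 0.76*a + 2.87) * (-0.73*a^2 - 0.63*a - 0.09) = -2.2995*a^4 - 1.4297*a^3 - 1.8998*a^2 - 1.7397*a - 0.2583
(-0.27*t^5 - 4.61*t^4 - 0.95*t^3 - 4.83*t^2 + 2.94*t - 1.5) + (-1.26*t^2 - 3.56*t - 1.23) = -0.27*t^5 - 4.61*t^4 - 0.95*t^3 - 6.09*t^2 - 0.62*t - 2.73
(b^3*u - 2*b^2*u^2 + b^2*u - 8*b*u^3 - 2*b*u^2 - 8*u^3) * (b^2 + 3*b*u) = b^5*u + b^4*u^2 + b^4*u - 14*b^3*u^3 + b^3*u^2 - 24*b^2*u^4 - 14*b^2*u^3 - 24*b*u^4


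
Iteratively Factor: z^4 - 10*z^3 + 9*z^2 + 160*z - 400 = (z + 4)*(z^3 - 14*z^2 + 65*z - 100) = (z - 5)*(z + 4)*(z^2 - 9*z + 20) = (z - 5)*(z - 4)*(z + 4)*(z - 5)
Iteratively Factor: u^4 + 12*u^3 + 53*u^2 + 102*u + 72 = (u + 3)*(u^3 + 9*u^2 + 26*u + 24) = (u + 3)^2*(u^2 + 6*u + 8) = (u + 3)^2*(u + 4)*(u + 2)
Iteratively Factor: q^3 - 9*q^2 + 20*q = (q - 4)*(q^2 - 5*q) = (q - 5)*(q - 4)*(q)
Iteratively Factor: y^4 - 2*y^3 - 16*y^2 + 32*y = (y - 4)*(y^3 + 2*y^2 - 8*y) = y*(y - 4)*(y^2 + 2*y - 8) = y*(y - 4)*(y + 4)*(y - 2)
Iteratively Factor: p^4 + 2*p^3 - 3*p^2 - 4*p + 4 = (p - 1)*(p^3 + 3*p^2 - 4) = (p - 1)*(p + 2)*(p^2 + p - 2) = (p - 1)^2*(p + 2)*(p + 2)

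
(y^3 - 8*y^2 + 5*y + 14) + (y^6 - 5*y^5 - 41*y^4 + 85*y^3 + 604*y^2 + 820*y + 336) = y^6 - 5*y^5 - 41*y^4 + 86*y^3 + 596*y^2 + 825*y + 350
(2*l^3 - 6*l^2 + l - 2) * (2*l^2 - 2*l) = 4*l^5 - 16*l^4 + 14*l^3 - 6*l^2 + 4*l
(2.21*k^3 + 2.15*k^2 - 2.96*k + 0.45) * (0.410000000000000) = 0.9061*k^3 + 0.8815*k^2 - 1.2136*k + 0.1845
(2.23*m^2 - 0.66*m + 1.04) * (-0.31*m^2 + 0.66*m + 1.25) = -0.6913*m^4 + 1.6764*m^3 + 2.0295*m^2 - 0.1386*m + 1.3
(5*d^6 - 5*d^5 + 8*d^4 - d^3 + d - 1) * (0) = 0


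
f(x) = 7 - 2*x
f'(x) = -2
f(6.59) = -6.18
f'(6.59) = -2.00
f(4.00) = -1.00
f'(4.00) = -2.00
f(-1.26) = 9.52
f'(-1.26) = -2.00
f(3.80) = -0.60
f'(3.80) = -2.00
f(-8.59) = 24.18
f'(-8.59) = -2.00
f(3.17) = 0.66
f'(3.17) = -2.00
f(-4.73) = 16.46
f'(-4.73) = -2.00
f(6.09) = -5.18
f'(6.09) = -2.00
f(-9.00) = 25.00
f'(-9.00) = -2.00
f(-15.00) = 37.00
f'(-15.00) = -2.00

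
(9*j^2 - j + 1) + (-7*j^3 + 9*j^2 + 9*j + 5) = -7*j^3 + 18*j^2 + 8*j + 6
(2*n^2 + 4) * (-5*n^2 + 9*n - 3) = -10*n^4 + 18*n^3 - 26*n^2 + 36*n - 12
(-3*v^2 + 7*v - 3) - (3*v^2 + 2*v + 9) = -6*v^2 + 5*v - 12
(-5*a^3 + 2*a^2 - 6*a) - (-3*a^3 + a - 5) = -2*a^3 + 2*a^2 - 7*a + 5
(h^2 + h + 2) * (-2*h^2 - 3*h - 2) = -2*h^4 - 5*h^3 - 9*h^2 - 8*h - 4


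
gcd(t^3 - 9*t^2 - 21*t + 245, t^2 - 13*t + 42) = t - 7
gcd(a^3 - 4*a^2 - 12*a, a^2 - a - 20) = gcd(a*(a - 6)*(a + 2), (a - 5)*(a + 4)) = 1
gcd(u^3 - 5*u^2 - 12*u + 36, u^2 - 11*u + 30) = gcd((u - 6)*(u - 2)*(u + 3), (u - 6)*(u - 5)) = u - 6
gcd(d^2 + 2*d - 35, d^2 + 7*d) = d + 7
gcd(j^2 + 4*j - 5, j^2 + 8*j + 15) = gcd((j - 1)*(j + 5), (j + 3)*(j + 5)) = j + 5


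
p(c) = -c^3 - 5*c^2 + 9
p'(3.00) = -57.00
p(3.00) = -63.00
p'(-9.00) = -153.00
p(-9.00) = 333.00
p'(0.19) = -2.01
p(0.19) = 8.81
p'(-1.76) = 8.31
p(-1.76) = -1.04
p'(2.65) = -47.57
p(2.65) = -44.72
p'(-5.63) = -38.79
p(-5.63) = 28.97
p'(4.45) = -103.91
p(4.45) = -178.13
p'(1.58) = -23.29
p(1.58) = -7.43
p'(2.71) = -49.13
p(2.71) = -47.62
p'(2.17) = -35.83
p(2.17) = -24.76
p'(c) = -3*c^2 - 10*c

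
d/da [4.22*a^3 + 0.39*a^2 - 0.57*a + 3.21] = 12.66*a^2 + 0.78*a - 0.57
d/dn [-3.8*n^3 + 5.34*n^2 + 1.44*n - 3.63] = -11.4*n^2 + 10.68*n + 1.44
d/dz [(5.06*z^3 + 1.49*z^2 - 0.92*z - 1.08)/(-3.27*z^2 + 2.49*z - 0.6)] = (-16.5462*z^4 + 25.1988*z^3 - 8.4063*z^2 - 8.8512*z + 3.2412)/(10.6929*z^4 - 16.2846*z^3 + 10.1241*z^2 - 2.988*z + 0.36)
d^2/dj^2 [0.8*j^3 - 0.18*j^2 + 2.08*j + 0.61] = 4.8*j - 0.36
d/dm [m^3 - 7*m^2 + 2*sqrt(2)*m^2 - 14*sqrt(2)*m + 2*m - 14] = 3*m^2 - 14*m + 4*sqrt(2)*m - 14*sqrt(2) + 2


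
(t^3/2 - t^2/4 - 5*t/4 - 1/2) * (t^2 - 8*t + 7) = t^5/2 - 17*t^4/4 + 17*t^3/4 + 31*t^2/4 - 19*t/4 - 7/2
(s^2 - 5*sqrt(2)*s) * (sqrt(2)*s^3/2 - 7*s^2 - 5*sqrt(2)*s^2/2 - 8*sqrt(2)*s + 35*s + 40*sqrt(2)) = sqrt(2)*s^5/2 - 12*s^4 - 5*sqrt(2)*s^4/2 + 27*sqrt(2)*s^3 + 60*s^3 - 135*sqrt(2)*s^2 + 80*s^2 - 400*s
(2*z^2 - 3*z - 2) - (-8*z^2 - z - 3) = 10*z^2 - 2*z + 1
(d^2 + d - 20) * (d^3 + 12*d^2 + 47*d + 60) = d^5 + 13*d^4 + 39*d^3 - 133*d^2 - 880*d - 1200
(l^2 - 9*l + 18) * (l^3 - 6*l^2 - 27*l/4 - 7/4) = l^5 - 15*l^4 + 261*l^3/4 - 49*l^2 - 423*l/4 - 63/2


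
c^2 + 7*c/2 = c*(c + 7/2)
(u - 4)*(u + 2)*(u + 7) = u^3 + 5*u^2 - 22*u - 56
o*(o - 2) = o^2 - 2*o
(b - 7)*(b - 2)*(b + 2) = b^3 - 7*b^2 - 4*b + 28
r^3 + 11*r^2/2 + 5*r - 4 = (r - 1/2)*(r + 2)*(r + 4)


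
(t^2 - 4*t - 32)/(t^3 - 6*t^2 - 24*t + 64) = 1/(t - 2)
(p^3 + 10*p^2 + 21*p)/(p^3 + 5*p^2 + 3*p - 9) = p*(p + 7)/(p^2 + 2*p - 3)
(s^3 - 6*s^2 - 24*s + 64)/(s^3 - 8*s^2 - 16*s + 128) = (s - 2)/(s - 4)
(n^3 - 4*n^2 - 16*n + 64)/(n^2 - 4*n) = n - 16/n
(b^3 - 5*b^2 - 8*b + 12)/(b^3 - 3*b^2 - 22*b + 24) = (b + 2)/(b + 4)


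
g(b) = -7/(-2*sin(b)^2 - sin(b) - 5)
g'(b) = -7*(4*sin(b)*cos(b) + cos(b))/(-2*sin(b)^2 - sin(b) - 5)^2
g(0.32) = 1.27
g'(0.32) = -0.49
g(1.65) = 0.88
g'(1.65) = 0.04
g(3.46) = 1.43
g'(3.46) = -0.07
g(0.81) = 1.03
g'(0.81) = -0.41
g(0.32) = 1.27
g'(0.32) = -0.49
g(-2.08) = 1.24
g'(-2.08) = -0.27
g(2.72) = 1.22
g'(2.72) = 0.51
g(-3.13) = 1.40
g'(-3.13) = 0.27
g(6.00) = 1.44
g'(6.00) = 0.03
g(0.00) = 1.40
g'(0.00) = -0.28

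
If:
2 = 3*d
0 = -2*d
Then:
No Solution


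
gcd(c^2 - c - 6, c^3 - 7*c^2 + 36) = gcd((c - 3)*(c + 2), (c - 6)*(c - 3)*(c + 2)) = c^2 - c - 6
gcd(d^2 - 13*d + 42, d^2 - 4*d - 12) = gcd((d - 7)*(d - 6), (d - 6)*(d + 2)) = d - 6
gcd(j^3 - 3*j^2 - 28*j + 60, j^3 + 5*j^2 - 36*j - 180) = j^2 - j - 30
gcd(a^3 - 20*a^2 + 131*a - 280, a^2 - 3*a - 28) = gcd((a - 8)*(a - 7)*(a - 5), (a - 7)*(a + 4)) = a - 7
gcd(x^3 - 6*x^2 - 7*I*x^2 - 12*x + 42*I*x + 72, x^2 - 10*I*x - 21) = x - 3*I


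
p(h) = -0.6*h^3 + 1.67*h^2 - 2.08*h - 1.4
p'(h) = -1.8*h^2 + 3.34*h - 2.08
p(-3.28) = 44.56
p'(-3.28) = -32.40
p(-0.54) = 0.30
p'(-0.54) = -4.41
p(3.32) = -11.85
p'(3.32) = -10.83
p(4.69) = -36.32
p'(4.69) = -26.01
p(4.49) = -31.38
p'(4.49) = -23.37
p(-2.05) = 15.05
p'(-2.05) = -16.49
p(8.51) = -267.94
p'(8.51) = -104.01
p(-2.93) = 34.12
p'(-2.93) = -27.32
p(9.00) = -322.25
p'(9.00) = -117.82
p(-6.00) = 200.80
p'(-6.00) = -86.92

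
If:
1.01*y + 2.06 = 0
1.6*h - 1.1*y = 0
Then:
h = -1.40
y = -2.04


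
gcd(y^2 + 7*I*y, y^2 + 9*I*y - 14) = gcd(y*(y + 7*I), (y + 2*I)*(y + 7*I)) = y + 7*I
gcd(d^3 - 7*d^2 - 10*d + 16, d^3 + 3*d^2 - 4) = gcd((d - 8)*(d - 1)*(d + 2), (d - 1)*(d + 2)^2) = d^2 + d - 2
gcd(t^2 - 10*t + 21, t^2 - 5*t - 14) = t - 7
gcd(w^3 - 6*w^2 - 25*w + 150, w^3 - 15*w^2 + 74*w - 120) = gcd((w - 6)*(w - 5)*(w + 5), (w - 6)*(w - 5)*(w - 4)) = w^2 - 11*w + 30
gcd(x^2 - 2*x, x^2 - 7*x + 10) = x - 2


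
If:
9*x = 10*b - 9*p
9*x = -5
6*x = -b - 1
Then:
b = 7/3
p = 85/27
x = -5/9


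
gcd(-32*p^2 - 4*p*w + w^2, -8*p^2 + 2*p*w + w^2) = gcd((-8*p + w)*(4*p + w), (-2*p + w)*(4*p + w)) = 4*p + w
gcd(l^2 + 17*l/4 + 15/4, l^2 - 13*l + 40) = 1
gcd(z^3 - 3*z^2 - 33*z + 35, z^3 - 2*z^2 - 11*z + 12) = z - 1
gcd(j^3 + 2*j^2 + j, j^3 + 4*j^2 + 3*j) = j^2 + j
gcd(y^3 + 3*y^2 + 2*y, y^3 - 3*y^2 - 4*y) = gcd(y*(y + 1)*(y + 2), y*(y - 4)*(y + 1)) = y^2 + y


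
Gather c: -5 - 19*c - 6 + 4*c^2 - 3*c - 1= 4*c^2 - 22*c - 12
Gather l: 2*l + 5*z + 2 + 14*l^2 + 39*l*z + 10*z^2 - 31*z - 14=14*l^2 + l*(39*z + 2) + 10*z^2 - 26*z - 12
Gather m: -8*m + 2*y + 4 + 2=-8*m + 2*y + 6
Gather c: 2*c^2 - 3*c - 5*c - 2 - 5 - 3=2*c^2 - 8*c - 10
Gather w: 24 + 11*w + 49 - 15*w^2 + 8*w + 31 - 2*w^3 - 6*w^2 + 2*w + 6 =-2*w^3 - 21*w^2 + 21*w + 110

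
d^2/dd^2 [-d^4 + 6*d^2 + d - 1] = 12 - 12*d^2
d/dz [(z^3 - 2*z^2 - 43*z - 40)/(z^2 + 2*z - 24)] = (z^4 + 4*z^3 - 33*z^2 + 176*z + 1112)/(z^4 + 4*z^3 - 44*z^2 - 96*z + 576)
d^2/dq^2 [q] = 0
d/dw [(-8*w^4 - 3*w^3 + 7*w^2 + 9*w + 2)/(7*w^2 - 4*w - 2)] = (-112*w^5 + 75*w^4 + 88*w^3 - 73*w^2 - 56*w - 10)/(49*w^4 - 56*w^3 - 12*w^2 + 16*w + 4)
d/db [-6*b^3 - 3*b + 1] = -18*b^2 - 3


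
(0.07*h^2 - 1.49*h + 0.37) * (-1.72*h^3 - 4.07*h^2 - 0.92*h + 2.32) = -0.1204*h^5 + 2.2779*h^4 + 5.3635*h^3 + 0.0273000000000001*h^2 - 3.7972*h + 0.8584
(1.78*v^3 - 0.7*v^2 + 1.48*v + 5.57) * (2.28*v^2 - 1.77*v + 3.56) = 4.0584*v^5 - 4.7466*v^4 + 10.9502*v^3 + 7.588*v^2 - 4.5901*v + 19.8292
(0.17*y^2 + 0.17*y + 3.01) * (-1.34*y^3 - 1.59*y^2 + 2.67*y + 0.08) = -0.2278*y^5 - 0.4981*y^4 - 3.8498*y^3 - 4.3184*y^2 + 8.0503*y + 0.2408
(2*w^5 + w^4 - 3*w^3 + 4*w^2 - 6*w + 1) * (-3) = -6*w^5 - 3*w^4 + 9*w^3 - 12*w^2 + 18*w - 3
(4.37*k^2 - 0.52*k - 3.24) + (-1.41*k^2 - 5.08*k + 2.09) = 2.96*k^2 - 5.6*k - 1.15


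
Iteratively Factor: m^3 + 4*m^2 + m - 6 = (m + 3)*(m^2 + m - 2) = (m - 1)*(m + 3)*(m + 2)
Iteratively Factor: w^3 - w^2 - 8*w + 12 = (w - 2)*(w^2 + w - 6) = (w - 2)*(w + 3)*(w - 2)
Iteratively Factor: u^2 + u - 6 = (u + 3)*(u - 2)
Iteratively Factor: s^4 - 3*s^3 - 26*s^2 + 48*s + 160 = (s - 4)*(s^3 + s^2 - 22*s - 40) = (s - 4)*(s + 2)*(s^2 - s - 20) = (s - 5)*(s - 4)*(s + 2)*(s + 4)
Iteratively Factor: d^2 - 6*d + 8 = (d - 2)*(d - 4)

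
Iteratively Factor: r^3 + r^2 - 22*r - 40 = (r - 5)*(r^2 + 6*r + 8) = (r - 5)*(r + 4)*(r + 2)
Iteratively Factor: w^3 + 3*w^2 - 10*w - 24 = (w + 4)*(w^2 - w - 6) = (w + 2)*(w + 4)*(w - 3)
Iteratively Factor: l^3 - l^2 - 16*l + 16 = (l - 4)*(l^2 + 3*l - 4) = (l - 4)*(l - 1)*(l + 4)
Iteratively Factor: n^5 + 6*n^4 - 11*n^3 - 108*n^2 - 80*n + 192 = (n - 4)*(n^4 + 10*n^3 + 29*n^2 + 8*n - 48) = (n - 4)*(n + 3)*(n^3 + 7*n^2 + 8*n - 16) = (n - 4)*(n - 1)*(n + 3)*(n^2 + 8*n + 16) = (n - 4)*(n - 1)*(n + 3)*(n + 4)*(n + 4)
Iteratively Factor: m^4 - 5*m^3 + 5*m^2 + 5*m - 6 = (m + 1)*(m^3 - 6*m^2 + 11*m - 6) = (m - 2)*(m + 1)*(m^2 - 4*m + 3) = (m - 3)*(m - 2)*(m + 1)*(m - 1)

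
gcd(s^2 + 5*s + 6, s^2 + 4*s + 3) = s + 3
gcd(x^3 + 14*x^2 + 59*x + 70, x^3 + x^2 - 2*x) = x + 2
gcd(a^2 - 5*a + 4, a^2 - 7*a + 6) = a - 1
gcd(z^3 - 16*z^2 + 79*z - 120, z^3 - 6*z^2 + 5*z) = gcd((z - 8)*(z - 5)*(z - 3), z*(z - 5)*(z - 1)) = z - 5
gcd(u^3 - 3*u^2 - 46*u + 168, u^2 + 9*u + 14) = u + 7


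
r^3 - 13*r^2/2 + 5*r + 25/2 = (r - 5)*(r - 5/2)*(r + 1)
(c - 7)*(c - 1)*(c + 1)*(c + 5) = c^4 - 2*c^3 - 36*c^2 + 2*c + 35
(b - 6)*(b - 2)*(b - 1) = b^3 - 9*b^2 + 20*b - 12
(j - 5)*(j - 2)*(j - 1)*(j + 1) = j^4 - 7*j^3 + 9*j^2 + 7*j - 10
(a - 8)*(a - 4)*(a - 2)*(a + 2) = a^4 - 12*a^3 + 28*a^2 + 48*a - 128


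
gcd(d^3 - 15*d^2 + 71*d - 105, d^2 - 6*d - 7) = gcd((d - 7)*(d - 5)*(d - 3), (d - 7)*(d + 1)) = d - 7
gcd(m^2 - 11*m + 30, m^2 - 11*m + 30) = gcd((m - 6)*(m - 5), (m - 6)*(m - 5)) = m^2 - 11*m + 30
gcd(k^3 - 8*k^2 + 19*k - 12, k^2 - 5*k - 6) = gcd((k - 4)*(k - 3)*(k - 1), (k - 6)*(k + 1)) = 1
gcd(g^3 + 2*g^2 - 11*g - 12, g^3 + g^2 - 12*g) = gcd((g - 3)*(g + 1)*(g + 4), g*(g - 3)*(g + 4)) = g^2 + g - 12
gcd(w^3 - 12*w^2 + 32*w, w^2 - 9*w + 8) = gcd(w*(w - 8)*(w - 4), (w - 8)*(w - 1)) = w - 8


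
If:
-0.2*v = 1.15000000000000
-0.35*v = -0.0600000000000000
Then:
No Solution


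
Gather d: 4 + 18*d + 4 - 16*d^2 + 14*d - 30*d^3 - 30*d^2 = -30*d^3 - 46*d^2 + 32*d + 8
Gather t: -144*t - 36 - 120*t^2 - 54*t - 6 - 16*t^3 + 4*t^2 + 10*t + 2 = -16*t^3 - 116*t^2 - 188*t - 40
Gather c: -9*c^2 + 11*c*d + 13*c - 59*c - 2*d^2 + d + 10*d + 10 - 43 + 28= -9*c^2 + c*(11*d - 46) - 2*d^2 + 11*d - 5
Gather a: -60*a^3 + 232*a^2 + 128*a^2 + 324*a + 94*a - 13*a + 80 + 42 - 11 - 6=-60*a^3 + 360*a^2 + 405*a + 105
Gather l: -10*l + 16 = 16 - 10*l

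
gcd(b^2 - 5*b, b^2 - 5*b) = b^2 - 5*b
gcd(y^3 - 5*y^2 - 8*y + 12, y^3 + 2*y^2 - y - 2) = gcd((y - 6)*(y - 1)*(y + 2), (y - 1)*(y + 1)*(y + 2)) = y^2 + y - 2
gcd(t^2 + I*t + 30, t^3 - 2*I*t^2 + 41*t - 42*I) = t + 6*I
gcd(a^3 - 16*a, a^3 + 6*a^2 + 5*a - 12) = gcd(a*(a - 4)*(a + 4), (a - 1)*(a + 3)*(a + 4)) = a + 4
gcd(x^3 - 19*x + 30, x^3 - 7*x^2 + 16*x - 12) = x^2 - 5*x + 6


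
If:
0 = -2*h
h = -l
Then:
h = 0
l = 0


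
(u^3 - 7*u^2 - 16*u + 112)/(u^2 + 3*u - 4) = (u^2 - 11*u + 28)/(u - 1)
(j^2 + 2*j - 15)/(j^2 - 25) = (j - 3)/(j - 5)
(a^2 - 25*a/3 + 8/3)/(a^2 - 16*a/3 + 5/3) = (a - 8)/(a - 5)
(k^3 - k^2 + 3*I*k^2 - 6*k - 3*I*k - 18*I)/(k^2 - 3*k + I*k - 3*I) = (k^2 + k*(2 + 3*I) + 6*I)/(k + I)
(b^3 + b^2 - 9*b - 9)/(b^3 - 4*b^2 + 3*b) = (b^2 + 4*b + 3)/(b*(b - 1))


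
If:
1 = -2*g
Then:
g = -1/2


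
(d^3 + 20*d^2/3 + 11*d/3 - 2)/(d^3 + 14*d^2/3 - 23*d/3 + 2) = (d + 1)/(d - 1)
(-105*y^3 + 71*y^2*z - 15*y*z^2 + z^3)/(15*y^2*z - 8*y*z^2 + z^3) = (-7*y + z)/z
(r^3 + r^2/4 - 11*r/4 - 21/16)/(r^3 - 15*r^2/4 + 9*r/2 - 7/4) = (r^2 + 2*r + 3/4)/(r^2 - 2*r + 1)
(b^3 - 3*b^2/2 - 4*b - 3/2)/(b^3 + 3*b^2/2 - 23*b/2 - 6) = (b + 1)/(b + 4)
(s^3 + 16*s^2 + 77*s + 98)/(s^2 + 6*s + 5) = (s^3 + 16*s^2 + 77*s + 98)/(s^2 + 6*s + 5)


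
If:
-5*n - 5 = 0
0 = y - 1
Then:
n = -1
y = 1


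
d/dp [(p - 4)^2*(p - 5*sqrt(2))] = (p - 4)*(3*p - 10*sqrt(2) - 4)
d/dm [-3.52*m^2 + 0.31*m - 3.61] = 0.31 - 7.04*m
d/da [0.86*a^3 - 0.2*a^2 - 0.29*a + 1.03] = 2.58*a^2 - 0.4*a - 0.29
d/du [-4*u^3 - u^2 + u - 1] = -12*u^2 - 2*u + 1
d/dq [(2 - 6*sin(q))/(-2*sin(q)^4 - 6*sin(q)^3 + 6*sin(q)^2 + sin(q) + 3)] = 2*(-18*sin(q)^4 - 28*sin(q)^3 + 36*sin(q)^2 - 12*sin(q) - 10)*cos(q)/(-2*sin(q)^4 - 6*sin(q)^3 + 6*sin(q)^2 + sin(q) + 3)^2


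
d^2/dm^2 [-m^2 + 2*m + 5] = -2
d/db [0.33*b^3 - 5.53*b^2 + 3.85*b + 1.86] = 0.99*b^2 - 11.06*b + 3.85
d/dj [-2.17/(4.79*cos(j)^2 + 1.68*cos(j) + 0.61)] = -(20.7886*cos(j) + 3.6456)*sin(j)/(4.79*cos(j)^2 + 1.68*cos(j) + 0.61)^2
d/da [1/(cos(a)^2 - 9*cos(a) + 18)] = (2*cos(a) - 9)*sin(a)/(cos(a)^2 - 9*cos(a) + 18)^2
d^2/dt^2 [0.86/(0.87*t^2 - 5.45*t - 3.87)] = (1.301868*t^2 - 8.15538*t - 0.86*(1.74*t - 5.45)*(3.48*t - 10.9) - 5.791068)/(-0.87*t^2 + 5.45*t + 3.87)^3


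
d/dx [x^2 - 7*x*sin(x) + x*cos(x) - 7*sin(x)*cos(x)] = -x*sin(x) - 7*x*cos(x) + 2*x - 7*sin(x) + cos(x) - 7*cos(2*x)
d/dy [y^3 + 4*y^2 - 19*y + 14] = 3*y^2 + 8*y - 19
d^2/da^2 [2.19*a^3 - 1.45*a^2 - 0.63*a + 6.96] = 13.14*a - 2.9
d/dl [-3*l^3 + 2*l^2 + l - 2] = -9*l^2 + 4*l + 1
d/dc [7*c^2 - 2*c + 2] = 14*c - 2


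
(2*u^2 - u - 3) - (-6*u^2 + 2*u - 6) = 8*u^2 - 3*u + 3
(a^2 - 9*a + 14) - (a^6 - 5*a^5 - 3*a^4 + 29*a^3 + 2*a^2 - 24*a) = -a^6 + 5*a^5 + 3*a^4 - 29*a^3 - a^2 + 15*a + 14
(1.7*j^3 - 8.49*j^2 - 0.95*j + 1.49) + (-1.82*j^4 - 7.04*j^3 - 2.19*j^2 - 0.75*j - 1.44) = -1.82*j^4 - 5.34*j^3 - 10.68*j^2 - 1.7*j + 0.05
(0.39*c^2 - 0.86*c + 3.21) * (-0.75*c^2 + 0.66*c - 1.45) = -0.2925*c^4 + 0.9024*c^3 - 3.5406*c^2 + 3.3656*c - 4.6545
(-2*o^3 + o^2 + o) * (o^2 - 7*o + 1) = -2*o^5 + 15*o^4 - 8*o^3 - 6*o^2 + o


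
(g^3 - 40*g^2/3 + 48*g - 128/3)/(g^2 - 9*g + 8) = (3*g^2 - 16*g + 16)/(3*(g - 1))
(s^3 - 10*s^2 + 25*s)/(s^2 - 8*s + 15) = s*(s - 5)/(s - 3)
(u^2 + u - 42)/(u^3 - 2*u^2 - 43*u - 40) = (-u^2 - u + 42)/(-u^3 + 2*u^2 + 43*u + 40)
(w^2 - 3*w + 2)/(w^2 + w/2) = 2*(w^2 - 3*w + 2)/(w*(2*w + 1))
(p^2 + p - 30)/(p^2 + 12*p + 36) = (p - 5)/(p + 6)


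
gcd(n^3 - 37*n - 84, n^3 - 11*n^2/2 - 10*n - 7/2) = n - 7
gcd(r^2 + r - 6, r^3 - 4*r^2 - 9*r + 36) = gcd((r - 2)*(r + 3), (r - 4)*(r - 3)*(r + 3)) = r + 3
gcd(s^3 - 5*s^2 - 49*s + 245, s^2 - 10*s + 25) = s - 5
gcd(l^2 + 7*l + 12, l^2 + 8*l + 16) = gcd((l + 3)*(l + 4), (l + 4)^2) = l + 4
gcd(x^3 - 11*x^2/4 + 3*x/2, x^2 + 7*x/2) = x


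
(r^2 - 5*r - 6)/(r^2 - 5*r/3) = 3*(r^2 - 5*r - 6)/(r*(3*r - 5))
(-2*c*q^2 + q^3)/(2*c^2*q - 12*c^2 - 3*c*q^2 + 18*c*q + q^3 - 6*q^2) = q^2/(-c*q + 6*c + q^2 - 6*q)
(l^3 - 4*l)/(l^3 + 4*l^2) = (l^2 - 4)/(l*(l + 4))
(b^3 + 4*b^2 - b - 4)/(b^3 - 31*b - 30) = (b^2 + 3*b - 4)/(b^2 - b - 30)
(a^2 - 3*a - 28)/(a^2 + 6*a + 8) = (a - 7)/(a + 2)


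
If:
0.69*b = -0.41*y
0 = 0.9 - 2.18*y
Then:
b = -0.25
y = 0.41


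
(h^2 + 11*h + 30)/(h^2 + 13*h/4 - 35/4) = 4*(h + 6)/(4*h - 7)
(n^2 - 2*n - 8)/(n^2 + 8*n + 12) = (n - 4)/(n + 6)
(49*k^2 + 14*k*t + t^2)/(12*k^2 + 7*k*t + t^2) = (49*k^2 + 14*k*t + t^2)/(12*k^2 + 7*k*t + t^2)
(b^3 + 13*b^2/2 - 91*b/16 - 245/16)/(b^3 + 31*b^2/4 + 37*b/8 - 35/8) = (4*b - 7)/(2*(2*b - 1))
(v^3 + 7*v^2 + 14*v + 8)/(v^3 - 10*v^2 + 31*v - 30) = (v^3 + 7*v^2 + 14*v + 8)/(v^3 - 10*v^2 + 31*v - 30)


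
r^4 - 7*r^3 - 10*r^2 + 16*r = r*(r - 8)*(r - 1)*(r + 2)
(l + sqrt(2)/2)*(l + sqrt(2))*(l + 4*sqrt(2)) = l^3 + 11*sqrt(2)*l^2/2 + 13*l + 4*sqrt(2)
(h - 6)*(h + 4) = h^2 - 2*h - 24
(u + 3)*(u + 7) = u^2 + 10*u + 21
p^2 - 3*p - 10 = (p - 5)*(p + 2)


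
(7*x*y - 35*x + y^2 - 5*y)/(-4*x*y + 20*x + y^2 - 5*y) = (-7*x - y)/(4*x - y)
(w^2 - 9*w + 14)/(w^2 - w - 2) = (w - 7)/(w + 1)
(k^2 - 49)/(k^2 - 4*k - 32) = (49 - k^2)/(-k^2 + 4*k + 32)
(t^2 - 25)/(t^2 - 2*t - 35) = (t - 5)/(t - 7)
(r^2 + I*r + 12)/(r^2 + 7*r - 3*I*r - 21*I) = (r + 4*I)/(r + 7)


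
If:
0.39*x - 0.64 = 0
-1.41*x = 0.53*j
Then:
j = -4.37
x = 1.64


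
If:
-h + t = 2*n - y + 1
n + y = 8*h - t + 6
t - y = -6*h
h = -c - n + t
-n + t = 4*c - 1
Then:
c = 8/23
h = 1/23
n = 122/69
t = 149/69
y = 167/69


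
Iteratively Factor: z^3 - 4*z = (z - 2)*(z^2 + 2*z) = z*(z - 2)*(z + 2)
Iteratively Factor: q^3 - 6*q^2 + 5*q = (q)*(q^2 - 6*q + 5) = q*(q - 1)*(q - 5)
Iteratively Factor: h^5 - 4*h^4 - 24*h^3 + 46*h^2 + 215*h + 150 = (h + 3)*(h^4 - 7*h^3 - 3*h^2 + 55*h + 50) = (h - 5)*(h + 3)*(h^3 - 2*h^2 - 13*h - 10) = (h - 5)^2*(h + 3)*(h^2 + 3*h + 2) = (h - 5)^2*(h + 1)*(h + 3)*(h + 2)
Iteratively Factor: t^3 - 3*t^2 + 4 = (t - 2)*(t^2 - t - 2) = (t - 2)*(t + 1)*(t - 2)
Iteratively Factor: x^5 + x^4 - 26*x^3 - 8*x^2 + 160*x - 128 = (x - 2)*(x^4 + 3*x^3 - 20*x^2 - 48*x + 64) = (x - 2)*(x + 4)*(x^3 - x^2 - 16*x + 16) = (x - 2)*(x + 4)^2*(x^2 - 5*x + 4) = (x - 2)*(x - 1)*(x + 4)^2*(x - 4)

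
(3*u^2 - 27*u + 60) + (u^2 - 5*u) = 4*u^2 - 32*u + 60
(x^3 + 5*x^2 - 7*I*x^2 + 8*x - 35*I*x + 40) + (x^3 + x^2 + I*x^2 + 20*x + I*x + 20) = 2*x^3 + 6*x^2 - 6*I*x^2 + 28*x - 34*I*x + 60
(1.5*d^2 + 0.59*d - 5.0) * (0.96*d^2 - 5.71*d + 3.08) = 1.44*d^4 - 7.9986*d^3 - 3.5489*d^2 + 30.3672*d - 15.4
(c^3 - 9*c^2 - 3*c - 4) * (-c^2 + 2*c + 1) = -c^5 + 11*c^4 - 14*c^3 - 11*c^2 - 11*c - 4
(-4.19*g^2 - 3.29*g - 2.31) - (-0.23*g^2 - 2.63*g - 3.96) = -3.96*g^2 - 0.66*g + 1.65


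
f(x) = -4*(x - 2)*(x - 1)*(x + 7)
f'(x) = -4*(x - 2)*(x - 1) - 4*(x - 2)*(x + 7) - 4*(x - 1)*(x + 7) = -12*x^2 - 32*x + 76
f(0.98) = -0.65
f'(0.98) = 33.12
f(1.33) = 7.37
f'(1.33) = 12.21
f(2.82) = -58.62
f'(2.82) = -109.67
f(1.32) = 7.24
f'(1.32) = 12.85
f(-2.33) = -269.35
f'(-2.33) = 85.41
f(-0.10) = -63.76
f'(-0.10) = 79.08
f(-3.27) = -335.74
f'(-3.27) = 52.33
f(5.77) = -918.57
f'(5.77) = -508.15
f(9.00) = -3584.00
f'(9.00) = -1184.00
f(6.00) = -1040.00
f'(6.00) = -548.00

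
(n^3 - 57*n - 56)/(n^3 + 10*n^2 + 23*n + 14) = (n - 8)/(n + 2)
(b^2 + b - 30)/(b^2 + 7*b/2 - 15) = 2*(b - 5)/(2*b - 5)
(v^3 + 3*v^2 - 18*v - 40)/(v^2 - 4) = (v^2 + v - 20)/(v - 2)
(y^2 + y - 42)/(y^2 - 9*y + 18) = (y + 7)/(y - 3)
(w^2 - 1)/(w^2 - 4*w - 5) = (w - 1)/(w - 5)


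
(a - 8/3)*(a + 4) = a^2 + 4*a/3 - 32/3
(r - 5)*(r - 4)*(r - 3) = r^3 - 12*r^2 + 47*r - 60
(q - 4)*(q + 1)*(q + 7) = q^3 + 4*q^2 - 25*q - 28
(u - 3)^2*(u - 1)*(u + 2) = u^4 - 5*u^3 + u^2 + 21*u - 18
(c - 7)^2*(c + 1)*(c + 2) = c^4 - 11*c^3 + 9*c^2 + 119*c + 98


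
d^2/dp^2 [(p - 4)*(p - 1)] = 2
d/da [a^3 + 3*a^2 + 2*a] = 3*a^2 + 6*a + 2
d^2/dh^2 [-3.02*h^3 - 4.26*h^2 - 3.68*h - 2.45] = -18.12*h - 8.52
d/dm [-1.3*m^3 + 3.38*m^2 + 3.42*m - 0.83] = -3.9*m^2 + 6.76*m + 3.42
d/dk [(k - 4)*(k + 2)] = 2*k - 2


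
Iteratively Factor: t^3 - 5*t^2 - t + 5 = (t - 5)*(t^2 - 1) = (t - 5)*(t + 1)*(t - 1)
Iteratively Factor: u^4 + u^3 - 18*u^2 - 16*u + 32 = (u - 1)*(u^3 + 2*u^2 - 16*u - 32) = (u - 1)*(u + 2)*(u^2 - 16) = (u - 4)*(u - 1)*(u + 2)*(u + 4)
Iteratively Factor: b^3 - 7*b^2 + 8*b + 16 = (b + 1)*(b^2 - 8*b + 16) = (b - 4)*(b + 1)*(b - 4)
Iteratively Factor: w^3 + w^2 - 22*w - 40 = (w + 2)*(w^2 - w - 20) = (w - 5)*(w + 2)*(w + 4)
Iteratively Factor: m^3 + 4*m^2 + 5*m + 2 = (m + 1)*(m^2 + 3*m + 2) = (m + 1)^2*(m + 2)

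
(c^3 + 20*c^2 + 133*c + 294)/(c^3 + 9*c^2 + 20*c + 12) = (c^2 + 14*c + 49)/(c^2 + 3*c + 2)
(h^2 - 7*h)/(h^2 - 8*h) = (h - 7)/(h - 8)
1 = 1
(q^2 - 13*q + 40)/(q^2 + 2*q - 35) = (q - 8)/(q + 7)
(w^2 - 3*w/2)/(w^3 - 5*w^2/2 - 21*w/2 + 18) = w/(w^2 - w - 12)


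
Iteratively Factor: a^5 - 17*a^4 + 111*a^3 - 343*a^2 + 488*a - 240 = (a - 4)*(a^4 - 13*a^3 + 59*a^2 - 107*a + 60) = (a - 4)*(a - 3)*(a^3 - 10*a^2 + 29*a - 20) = (a - 4)*(a - 3)*(a - 1)*(a^2 - 9*a + 20) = (a - 5)*(a - 4)*(a - 3)*(a - 1)*(a - 4)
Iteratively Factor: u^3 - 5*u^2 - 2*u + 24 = (u + 2)*(u^2 - 7*u + 12) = (u - 4)*(u + 2)*(u - 3)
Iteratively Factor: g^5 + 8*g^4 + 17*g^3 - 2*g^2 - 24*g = (g + 4)*(g^4 + 4*g^3 + g^2 - 6*g) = (g + 3)*(g + 4)*(g^3 + g^2 - 2*g) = (g - 1)*(g + 3)*(g + 4)*(g^2 + 2*g) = (g - 1)*(g + 2)*(g + 3)*(g + 4)*(g)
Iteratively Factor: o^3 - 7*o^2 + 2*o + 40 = (o - 5)*(o^2 - 2*o - 8) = (o - 5)*(o - 4)*(o + 2)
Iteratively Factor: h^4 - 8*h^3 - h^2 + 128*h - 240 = (h - 5)*(h^3 - 3*h^2 - 16*h + 48) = (h - 5)*(h - 4)*(h^2 + h - 12) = (h - 5)*(h - 4)*(h - 3)*(h + 4)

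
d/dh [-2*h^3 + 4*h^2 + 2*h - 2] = -6*h^2 + 8*h + 2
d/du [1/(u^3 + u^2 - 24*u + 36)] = (-3*u^2 - 2*u + 24)/(u^3 + u^2 - 24*u + 36)^2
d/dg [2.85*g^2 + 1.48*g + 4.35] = 5.7*g + 1.48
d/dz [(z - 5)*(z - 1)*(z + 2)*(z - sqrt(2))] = 4*z^3 - 12*z^2 - 3*sqrt(2)*z^2 - 14*z + 8*sqrt(2)*z + 7*sqrt(2) + 10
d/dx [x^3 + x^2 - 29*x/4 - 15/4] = 3*x^2 + 2*x - 29/4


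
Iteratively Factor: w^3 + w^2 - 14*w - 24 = (w + 2)*(w^2 - w - 12) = (w + 2)*(w + 3)*(w - 4)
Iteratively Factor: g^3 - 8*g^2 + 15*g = (g)*(g^2 - 8*g + 15) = g*(g - 5)*(g - 3)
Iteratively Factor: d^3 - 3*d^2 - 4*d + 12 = (d - 2)*(d^2 - d - 6) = (d - 3)*(d - 2)*(d + 2)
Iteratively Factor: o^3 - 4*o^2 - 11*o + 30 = (o - 2)*(o^2 - 2*o - 15) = (o - 5)*(o - 2)*(o + 3)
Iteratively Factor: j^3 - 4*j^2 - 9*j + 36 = (j - 4)*(j^2 - 9) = (j - 4)*(j - 3)*(j + 3)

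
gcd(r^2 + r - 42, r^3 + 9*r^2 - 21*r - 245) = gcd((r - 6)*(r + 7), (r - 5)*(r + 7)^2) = r + 7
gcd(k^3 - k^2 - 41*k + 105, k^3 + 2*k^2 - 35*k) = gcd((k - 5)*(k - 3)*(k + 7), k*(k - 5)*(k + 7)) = k^2 + 2*k - 35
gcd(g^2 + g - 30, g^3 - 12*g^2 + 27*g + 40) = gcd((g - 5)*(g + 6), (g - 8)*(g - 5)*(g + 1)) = g - 5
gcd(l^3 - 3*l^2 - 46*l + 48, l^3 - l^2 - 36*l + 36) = l^2 + 5*l - 6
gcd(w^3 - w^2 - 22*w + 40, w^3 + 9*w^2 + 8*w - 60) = w^2 + 3*w - 10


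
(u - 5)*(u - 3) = u^2 - 8*u + 15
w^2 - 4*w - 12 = (w - 6)*(w + 2)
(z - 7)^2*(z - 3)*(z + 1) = z^4 - 16*z^3 + 74*z^2 - 56*z - 147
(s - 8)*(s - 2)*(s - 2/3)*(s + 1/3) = s^4 - 31*s^3/3 + 172*s^2/9 - 28*s/9 - 32/9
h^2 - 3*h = h*(h - 3)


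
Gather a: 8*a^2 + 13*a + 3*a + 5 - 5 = 8*a^2 + 16*a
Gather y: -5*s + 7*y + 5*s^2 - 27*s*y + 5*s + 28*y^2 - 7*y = 5*s^2 - 27*s*y + 28*y^2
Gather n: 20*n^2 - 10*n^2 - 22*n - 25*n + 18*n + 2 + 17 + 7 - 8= 10*n^2 - 29*n + 18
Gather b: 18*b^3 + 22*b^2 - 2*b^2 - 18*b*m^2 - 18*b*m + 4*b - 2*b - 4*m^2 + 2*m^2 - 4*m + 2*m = 18*b^3 + 20*b^2 + b*(-18*m^2 - 18*m + 2) - 2*m^2 - 2*m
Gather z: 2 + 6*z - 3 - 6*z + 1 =0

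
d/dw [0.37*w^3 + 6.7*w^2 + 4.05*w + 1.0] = 1.11*w^2 + 13.4*w + 4.05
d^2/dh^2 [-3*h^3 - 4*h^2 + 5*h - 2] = -18*h - 8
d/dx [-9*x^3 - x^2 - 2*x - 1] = -27*x^2 - 2*x - 2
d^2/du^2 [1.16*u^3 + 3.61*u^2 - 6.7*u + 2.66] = 6.96*u + 7.22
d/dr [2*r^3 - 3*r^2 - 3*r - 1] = 6*r^2 - 6*r - 3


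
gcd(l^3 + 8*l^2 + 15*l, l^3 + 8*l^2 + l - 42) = l + 3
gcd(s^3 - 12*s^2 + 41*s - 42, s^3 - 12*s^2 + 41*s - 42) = s^3 - 12*s^2 + 41*s - 42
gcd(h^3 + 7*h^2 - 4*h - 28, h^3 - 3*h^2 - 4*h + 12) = h^2 - 4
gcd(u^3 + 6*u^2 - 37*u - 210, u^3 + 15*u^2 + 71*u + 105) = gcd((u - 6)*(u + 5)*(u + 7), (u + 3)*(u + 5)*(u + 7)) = u^2 + 12*u + 35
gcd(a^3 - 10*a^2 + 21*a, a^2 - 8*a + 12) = 1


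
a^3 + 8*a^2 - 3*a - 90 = (a - 3)*(a + 5)*(a + 6)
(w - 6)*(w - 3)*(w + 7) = w^3 - 2*w^2 - 45*w + 126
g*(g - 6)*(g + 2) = g^3 - 4*g^2 - 12*g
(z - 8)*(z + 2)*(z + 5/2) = z^3 - 7*z^2/2 - 31*z - 40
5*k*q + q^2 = q*(5*k + q)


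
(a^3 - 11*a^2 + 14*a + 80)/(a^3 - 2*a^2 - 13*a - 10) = (a - 8)/(a + 1)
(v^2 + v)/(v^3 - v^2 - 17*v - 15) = v/(v^2 - 2*v - 15)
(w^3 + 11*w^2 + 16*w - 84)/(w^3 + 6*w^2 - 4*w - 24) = (w + 7)/(w + 2)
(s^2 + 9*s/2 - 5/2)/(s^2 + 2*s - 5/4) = 2*(s + 5)/(2*s + 5)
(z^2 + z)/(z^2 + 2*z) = (z + 1)/(z + 2)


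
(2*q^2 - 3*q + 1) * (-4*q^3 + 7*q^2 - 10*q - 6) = -8*q^5 + 26*q^4 - 45*q^3 + 25*q^2 + 8*q - 6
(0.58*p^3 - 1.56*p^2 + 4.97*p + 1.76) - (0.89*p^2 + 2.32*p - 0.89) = 0.58*p^3 - 2.45*p^2 + 2.65*p + 2.65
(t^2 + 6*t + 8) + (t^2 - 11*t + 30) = 2*t^2 - 5*t + 38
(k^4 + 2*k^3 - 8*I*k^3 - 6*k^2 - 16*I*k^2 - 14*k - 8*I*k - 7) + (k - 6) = k^4 + 2*k^3 - 8*I*k^3 - 6*k^2 - 16*I*k^2 - 13*k - 8*I*k - 13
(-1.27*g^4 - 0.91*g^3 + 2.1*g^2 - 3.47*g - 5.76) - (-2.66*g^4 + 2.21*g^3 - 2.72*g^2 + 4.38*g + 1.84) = 1.39*g^4 - 3.12*g^3 + 4.82*g^2 - 7.85*g - 7.6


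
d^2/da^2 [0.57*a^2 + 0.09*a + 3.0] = 1.14000000000000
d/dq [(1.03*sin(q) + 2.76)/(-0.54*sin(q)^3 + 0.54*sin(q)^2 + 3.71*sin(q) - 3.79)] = (1.1124*sin(q)^3 + 3.915*sin(q)^2 - 2.9808*sin(q) - 14.1433)*cos(q)/(0.2916*sin(q)^6 - 0.5832*sin(q)^5 - 3.7152*sin(q)^4 + 8.1*sin(q)^3 + 9.6709*sin(q)^2 - 28.1218*sin(q) + 14.3641)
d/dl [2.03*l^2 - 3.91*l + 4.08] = 4.06*l - 3.91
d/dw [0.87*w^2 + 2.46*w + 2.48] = 1.74*w + 2.46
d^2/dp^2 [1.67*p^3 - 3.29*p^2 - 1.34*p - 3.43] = 10.02*p - 6.58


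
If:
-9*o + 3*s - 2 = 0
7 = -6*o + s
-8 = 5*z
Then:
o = -19/9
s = -17/3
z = -8/5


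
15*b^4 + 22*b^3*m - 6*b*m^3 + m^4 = (-5*b + m)*(-3*b + m)*(b + m)^2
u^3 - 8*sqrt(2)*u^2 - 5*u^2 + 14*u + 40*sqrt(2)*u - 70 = (u - 5)*(u - 7*sqrt(2))*(u - sqrt(2))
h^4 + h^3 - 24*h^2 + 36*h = h*(h - 3)*(h - 2)*(h + 6)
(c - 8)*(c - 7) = c^2 - 15*c + 56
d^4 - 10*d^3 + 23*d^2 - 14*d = d*(d - 7)*(d - 2)*(d - 1)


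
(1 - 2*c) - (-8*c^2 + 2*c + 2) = 8*c^2 - 4*c - 1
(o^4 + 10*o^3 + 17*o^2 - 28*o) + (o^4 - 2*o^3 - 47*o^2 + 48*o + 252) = 2*o^4 + 8*o^3 - 30*o^2 + 20*o + 252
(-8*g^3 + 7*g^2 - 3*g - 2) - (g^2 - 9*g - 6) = -8*g^3 + 6*g^2 + 6*g + 4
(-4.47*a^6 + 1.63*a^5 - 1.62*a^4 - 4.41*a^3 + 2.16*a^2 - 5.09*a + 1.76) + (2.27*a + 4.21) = -4.47*a^6 + 1.63*a^5 - 1.62*a^4 - 4.41*a^3 + 2.16*a^2 - 2.82*a + 5.97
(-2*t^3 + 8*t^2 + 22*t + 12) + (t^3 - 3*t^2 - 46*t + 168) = -t^3 + 5*t^2 - 24*t + 180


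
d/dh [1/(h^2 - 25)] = -2*h/(h^2 - 25)^2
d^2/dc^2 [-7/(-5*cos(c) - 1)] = 35*(5*sin(c)^2 + cos(c) + 5)/(5*cos(c) + 1)^3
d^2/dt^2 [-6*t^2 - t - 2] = -12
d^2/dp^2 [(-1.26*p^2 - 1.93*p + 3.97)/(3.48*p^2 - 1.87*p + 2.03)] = (-1.4210854715202e-14*p^4 - 63.145296*p^3 + 341.876592*p^2 - 73.20528*p - 53.363564)/(42.144192*p^6 - 67.939344*p^5 + 110.259972*p^4 - 85.801771*p^3 + 64.318317*p^2 - 23.118249*p + 8.365427)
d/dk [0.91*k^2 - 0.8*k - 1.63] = 1.82*k - 0.8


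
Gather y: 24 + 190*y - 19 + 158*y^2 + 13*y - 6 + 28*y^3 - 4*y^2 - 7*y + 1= 28*y^3 + 154*y^2 + 196*y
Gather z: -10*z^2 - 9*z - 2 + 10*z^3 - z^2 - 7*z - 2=10*z^3 - 11*z^2 - 16*z - 4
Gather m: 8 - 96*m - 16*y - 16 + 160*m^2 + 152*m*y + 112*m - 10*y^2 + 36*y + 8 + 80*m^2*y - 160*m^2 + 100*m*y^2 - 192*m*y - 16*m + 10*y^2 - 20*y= 80*m^2*y + m*(100*y^2 - 40*y)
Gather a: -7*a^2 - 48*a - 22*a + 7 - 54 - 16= -7*a^2 - 70*a - 63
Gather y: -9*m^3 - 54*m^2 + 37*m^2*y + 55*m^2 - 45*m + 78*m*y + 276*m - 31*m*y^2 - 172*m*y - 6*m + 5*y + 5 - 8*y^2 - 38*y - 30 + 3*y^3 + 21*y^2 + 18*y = -9*m^3 + m^2 + 225*m + 3*y^3 + y^2*(13 - 31*m) + y*(37*m^2 - 94*m - 15) - 25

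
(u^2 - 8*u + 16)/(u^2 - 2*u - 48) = (-u^2 + 8*u - 16)/(-u^2 + 2*u + 48)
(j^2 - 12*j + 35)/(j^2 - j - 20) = (j - 7)/(j + 4)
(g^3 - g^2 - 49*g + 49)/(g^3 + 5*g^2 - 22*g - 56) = (g^2 - 8*g + 7)/(g^2 - 2*g - 8)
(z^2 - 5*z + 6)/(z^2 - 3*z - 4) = (-z^2 + 5*z - 6)/(-z^2 + 3*z + 4)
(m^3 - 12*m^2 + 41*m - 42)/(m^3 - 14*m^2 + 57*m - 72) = (m^2 - 9*m + 14)/(m^2 - 11*m + 24)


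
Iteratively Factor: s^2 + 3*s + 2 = (s + 2)*(s + 1)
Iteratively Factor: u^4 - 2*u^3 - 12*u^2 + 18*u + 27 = (u - 3)*(u^3 + u^2 - 9*u - 9) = (u - 3)*(u + 3)*(u^2 - 2*u - 3) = (u - 3)*(u + 1)*(u + 3)*(u - 3)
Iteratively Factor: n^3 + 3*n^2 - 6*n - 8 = (n - 2)*(n^2 + 5*n + 4) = (n - 2)*(n + 1)*(n + 4)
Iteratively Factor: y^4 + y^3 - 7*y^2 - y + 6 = (y + 1)*(y^3 - 7*y + 6) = (y - 2)*(y + 1)*(y^2 + 2*y - 3) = (y - 2)*(y - 1)*(y + 1)*(y + 3)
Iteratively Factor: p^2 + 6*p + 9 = (p + 3)*(p + 3)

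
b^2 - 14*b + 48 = (b - 8)*(b - 6)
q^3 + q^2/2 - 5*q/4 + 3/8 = (q - 1/2)^2*(q + 3/2)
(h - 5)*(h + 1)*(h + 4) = h^3 - 21*h - 20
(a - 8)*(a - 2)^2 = a^3 - 12*a^2 + 36*a - 32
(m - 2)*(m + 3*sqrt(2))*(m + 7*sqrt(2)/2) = m^3 - 2*m^2 + 13*sqrt(2)*m^2/2 - 13*sqrt(2)*m + 21*m - 42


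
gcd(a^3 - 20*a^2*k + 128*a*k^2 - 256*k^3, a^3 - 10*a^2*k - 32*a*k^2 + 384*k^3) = a^2 - 16*a*k + 64*k^2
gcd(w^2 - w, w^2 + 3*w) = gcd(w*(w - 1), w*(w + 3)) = w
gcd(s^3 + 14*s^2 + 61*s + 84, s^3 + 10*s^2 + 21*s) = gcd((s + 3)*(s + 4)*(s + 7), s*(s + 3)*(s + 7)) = s^2 + 10*s + 21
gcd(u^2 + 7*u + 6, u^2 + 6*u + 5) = u + 1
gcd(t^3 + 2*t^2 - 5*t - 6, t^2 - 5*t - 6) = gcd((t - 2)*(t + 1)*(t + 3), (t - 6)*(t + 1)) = t + 1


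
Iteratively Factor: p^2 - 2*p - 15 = (p + 3)*(p - 5)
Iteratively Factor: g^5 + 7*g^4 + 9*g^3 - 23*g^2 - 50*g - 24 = (g + 1)*(g^4 + 6*g^3 + 3*g^2 - 26*g - 24) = (g + 1)*(g + 4)*(g^3 + 2*g^2 - 5*g - 6) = (g + 1)*(g + 3)*(g + 4)*(g^2 - g - 2) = (g + 1)^2*(g + 3)*(g + 4)*(g - 2)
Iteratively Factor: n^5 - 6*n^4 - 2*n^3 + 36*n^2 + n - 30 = (n + 1)*(n^4 - 7*n^3 + 5*n^2 + 31*n - 30) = (n + 1)*(n + 2)*(n^3 - 9*n^2 + 23*n - 15) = (n - 1)*(n + 1)*(n + 2)*(n^2 - 8*n + 15) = (n - 5)*(n - 1)*(n + 1)*(n + 2)*(n - 3)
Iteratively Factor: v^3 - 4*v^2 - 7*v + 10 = (v + 2)*(v^2 - 6*v + 5) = (v - 5)*(v + 2)*(v - 1)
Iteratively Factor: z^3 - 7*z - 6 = (z - 3)*(z^2 + 3*z + 2) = (z - 3)*(z + 2)*(z + 1)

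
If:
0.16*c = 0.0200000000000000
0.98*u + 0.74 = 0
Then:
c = 0.12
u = -0.76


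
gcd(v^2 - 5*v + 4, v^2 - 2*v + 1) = v - 1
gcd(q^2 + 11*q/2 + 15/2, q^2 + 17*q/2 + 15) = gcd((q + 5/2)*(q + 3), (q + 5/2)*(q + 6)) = q + 5/2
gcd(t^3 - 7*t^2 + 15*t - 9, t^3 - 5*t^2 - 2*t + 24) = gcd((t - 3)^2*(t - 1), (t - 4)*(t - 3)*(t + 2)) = t - 3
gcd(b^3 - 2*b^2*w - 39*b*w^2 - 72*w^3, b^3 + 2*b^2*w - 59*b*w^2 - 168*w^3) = -b^2 + 5*b*w + 24*w^2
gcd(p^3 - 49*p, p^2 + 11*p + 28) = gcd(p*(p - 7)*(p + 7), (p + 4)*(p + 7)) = p + 7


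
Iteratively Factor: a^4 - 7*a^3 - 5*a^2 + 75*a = (a - 5)*(a^3 - 2*a^2 - 15*a) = (a - 5)^2*(a^2 + 3*a) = a*(a - 5)^2*(a + 3)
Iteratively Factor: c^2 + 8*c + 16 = (c + 4)*(c + 4)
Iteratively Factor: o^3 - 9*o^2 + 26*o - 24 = (o - 4)*(o^2 - 5*o + 6) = (o - 4)*(o - 2)*(o - 3)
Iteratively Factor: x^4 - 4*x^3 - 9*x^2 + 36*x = (x)*(x^3 - 4*x^2 - 9*x + 36) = x*(x - 4)*(x^2 - 9) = x*(x - 4)*(x - 3)*(x + 3)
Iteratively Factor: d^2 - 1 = (d + 1)*(d - 1)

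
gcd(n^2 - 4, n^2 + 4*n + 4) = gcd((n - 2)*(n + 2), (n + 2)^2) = n + 2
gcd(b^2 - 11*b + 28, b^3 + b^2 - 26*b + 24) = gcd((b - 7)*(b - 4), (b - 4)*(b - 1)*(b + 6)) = b - 4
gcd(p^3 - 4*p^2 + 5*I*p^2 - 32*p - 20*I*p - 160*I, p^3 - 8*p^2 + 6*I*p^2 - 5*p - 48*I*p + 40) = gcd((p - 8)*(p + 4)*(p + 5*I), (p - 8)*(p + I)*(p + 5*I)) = p^2 + p*(-8 + 5*I) - 40*I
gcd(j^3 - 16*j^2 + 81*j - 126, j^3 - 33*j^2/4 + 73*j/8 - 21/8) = j - 7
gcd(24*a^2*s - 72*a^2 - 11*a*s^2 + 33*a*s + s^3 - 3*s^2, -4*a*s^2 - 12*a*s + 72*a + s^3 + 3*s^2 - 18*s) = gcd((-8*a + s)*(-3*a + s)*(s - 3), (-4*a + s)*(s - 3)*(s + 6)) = s - 3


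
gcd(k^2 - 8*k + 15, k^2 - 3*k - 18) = 1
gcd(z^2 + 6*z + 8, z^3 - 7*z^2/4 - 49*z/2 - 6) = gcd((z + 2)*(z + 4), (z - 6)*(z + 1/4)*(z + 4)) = z + 4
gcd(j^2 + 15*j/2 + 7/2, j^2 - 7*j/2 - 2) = j + 1/2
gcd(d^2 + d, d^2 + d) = d^2 + d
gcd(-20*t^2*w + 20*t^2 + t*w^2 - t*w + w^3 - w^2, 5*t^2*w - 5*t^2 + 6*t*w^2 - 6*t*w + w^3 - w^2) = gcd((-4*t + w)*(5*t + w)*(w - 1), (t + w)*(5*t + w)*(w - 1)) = 5*t*w - 5*t + w^2 - w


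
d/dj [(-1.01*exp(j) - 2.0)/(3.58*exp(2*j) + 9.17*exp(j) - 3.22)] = (3.6158*exp(2*j) + 14.32*exp(j) + 21.5922)*exp(j)/(12.8164*exp(4*j) + 65.6572*exp(3*j) + 61.0337*exp(2*j) - 59.0548*exp(j) + 10.3684)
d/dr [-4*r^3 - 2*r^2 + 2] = 4*r*(-3*r - 1)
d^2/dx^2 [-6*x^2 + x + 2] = -12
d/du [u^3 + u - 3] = 3*u^2 + 1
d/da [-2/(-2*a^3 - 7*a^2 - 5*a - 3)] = 2*(-6*a^2 - 14*a - 5)/(2*a^3 + 7*a^2 + 5*a + 3)^2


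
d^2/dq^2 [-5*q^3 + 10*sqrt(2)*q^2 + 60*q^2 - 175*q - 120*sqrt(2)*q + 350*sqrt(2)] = -30*q + 20*sqrt(2) + 120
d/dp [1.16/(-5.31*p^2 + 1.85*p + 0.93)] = (12.3192*p - 2.146)/(-5.31*p^2 + 1.85*p + 0.93)^2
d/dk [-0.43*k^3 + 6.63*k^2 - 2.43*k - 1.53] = -1.29*k^2 + 13.26*k - 2.43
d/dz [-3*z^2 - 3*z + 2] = -6*z - 3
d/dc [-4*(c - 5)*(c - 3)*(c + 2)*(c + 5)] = -16*c^3 + 12*c^2 + 248*c - 100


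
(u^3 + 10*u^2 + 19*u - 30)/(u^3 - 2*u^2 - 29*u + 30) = (u + 6)/(u - 6)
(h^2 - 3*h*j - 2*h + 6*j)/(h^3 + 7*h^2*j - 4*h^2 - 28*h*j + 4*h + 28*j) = (h - 3*j)/(h^2 + 7*h*j - 2*h - 14*j)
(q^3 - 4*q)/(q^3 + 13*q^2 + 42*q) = (q^2 - 4)/(q^2 + 13*q + 42)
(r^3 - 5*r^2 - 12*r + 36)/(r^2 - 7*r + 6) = (r^2 + r - 6)/(r - 1)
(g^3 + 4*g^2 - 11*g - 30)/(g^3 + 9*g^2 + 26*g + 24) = (g^2 + 2*g - 15)/(g^2 + 7*g + 12)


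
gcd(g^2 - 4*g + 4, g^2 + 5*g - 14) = g - 2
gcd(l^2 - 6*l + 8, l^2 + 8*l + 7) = 1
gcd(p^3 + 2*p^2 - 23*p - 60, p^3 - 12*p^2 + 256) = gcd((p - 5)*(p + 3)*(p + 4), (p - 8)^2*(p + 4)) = p + 4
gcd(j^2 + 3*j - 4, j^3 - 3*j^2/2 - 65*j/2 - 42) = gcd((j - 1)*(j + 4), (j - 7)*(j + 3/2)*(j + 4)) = j + 4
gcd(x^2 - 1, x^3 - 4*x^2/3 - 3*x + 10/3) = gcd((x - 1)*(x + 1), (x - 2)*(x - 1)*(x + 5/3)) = x - 1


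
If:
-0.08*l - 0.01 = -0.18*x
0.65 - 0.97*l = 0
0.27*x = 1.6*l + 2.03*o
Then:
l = 0.67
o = -0.48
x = 0.35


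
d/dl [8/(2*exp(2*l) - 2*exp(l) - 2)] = (4 - 8*exp(l))*exp(l)/(-exp(2*l) + exp(l) + 1)^2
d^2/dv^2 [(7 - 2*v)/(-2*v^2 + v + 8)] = 2*(4*(4 - 3*v)*(-2*v^2 + v + 8) - (2*v - 7)*(4*v - 1)^2)/(-2*v^2 + v + 8)^3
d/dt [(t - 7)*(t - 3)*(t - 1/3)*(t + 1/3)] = 4*t^3 - 30*t^2 + 376*t/9 + 10/9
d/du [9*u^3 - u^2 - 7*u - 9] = 27*u^2 - 2*u - 7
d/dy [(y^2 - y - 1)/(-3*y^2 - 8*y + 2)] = (-11*y^2 - 2*y - 10)/(9*y^4 + 48*y^3 + 52*y^2 - 32*y + 4)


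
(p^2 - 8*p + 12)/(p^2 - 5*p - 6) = (p - 2)/(p + 1)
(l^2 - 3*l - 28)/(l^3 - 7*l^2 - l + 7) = (l + 4)/(l^2 - 1)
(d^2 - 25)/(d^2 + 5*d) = (d - 5)/d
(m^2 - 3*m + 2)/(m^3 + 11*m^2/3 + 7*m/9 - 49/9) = 9*(m - 2)/(9*m^2 + 42*m + 49)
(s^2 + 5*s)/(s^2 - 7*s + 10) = s*(s + 5)/(s^2 - 7*s + 10)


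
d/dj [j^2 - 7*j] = 2*j - 7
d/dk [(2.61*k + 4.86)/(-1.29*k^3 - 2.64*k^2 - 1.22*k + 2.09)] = (6.7338*k^3 + 25.6986*k^2 + 25.6608*k + 11.3841)/(1.6641*k^6 + 6.8112*k^5 + 10.1172*k^4 + 1.0494*k^3 - 9.5468*k^2 - 5.0996*k + 4.3681)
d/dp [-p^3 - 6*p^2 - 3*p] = -3*p^2 - 12*p - 3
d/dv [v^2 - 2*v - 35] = 2*v - 2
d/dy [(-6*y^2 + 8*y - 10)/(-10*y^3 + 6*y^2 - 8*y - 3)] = 4*(-15*y^4 + 40*y^3 - 75*y^2 + 39*y - 26)/(100*y^6 - 120*y^5 + 196*y^4 - 36*y^3 + 28*y^2 + 48*y + 9)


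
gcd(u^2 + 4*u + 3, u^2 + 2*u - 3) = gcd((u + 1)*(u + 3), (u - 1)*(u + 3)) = u + 3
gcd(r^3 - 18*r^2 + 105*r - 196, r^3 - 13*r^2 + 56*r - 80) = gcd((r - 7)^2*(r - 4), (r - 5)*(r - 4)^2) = r - 4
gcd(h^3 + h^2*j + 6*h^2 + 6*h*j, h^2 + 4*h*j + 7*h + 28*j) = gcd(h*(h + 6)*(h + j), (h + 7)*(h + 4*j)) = 1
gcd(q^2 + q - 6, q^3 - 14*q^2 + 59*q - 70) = q - 2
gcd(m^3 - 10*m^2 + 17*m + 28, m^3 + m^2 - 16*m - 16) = m^2 - 3*m - 4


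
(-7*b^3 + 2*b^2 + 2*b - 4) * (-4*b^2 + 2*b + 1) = 28*b^5 - 22*b^4 - 11*b^3 + 22*b^2 - 6*b - 4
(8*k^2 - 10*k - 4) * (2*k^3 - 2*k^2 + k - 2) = 16*k^5 - 36*k^4 + 20*k^3 - 18*k^2 + 16*k + 8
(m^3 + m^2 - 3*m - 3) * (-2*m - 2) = -2*m^4 - 4*m^3 + 4*m^2 + 12*m + 6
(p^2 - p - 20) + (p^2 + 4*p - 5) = 2*p^2 + 3*p - 25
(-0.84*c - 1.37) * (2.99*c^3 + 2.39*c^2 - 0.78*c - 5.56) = -2.5116*c^4 - 6.1039*c^3 - 2.6191*c^2 + 5.739*c + 7.6172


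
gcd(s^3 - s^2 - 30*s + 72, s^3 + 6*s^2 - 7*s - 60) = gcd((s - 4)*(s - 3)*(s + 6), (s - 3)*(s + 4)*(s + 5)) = s - 3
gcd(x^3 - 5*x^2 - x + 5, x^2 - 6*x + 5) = x^2 - 6*x + 5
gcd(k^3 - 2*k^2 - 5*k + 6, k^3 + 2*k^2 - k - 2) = k^2 + k - 2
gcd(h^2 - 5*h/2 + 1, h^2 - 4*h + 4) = h - 2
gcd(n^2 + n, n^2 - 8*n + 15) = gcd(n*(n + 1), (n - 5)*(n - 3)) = 1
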